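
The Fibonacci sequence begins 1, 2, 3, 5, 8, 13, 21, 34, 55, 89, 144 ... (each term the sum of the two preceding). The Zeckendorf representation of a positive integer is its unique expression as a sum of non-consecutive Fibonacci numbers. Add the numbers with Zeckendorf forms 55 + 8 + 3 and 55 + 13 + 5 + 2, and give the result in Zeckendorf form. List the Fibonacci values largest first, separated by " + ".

89 + 34 + 13 + 5

The two numbers are 66 and 75, so their sum is 141.
141 − 89 = 52
52 − 34 = 18
18 − 13 = 5
5 − 5 = 0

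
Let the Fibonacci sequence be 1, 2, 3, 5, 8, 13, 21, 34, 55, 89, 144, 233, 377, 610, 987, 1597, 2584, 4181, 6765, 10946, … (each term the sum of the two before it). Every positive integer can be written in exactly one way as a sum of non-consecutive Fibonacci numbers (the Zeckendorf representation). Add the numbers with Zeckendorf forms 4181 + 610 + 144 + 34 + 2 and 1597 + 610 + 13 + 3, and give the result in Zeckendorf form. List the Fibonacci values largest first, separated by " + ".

The two numbers are 4971 and 2223, so their sum is 7194.
Greedy algorithm:
7194: greatest Fibonacci not exceeding it is 6765, leaving 429
429: greatest Fibonacci not exceeding it is 377, leaving 52
52: greatest Fibonacci not exceeding it is 34, leaving 18
18: greatest Fibonacci not exceeding it is 13, leaving 5
5: greatest Fibonacci not exceeding it is 5, leaving 0

6765 + 377 + 34 + 13 + 5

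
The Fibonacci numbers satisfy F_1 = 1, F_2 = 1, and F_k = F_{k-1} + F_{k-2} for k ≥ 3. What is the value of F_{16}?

Iterating the recurrence up to F_{11} = 89 and F_{10} = 55:
F_{12} = F_{11} + F_{10} = 89 + 55 = 144
F_{13} = F_{12} + F_{11} = 144 + 89 = 233
F_{14} = F_{13} + F_{12} = 233 + 144 = 377
F_{15} = F_{14} + F_{13} = 377 + 233 = 610
F_{16} = F_{15} + F_{14} = 610 + 377 = 987

987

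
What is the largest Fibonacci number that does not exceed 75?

55 ≤ 75 < 89, so the largest Fibonacci number not exceeding 75 is 55.

55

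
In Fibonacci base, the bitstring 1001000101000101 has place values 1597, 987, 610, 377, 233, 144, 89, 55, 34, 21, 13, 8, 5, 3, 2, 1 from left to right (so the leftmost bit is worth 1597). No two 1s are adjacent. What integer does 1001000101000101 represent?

Summing the place values of the 1 bits: 1597 + 377 + 55 + 21 + 3 + 1 = 2054.

2054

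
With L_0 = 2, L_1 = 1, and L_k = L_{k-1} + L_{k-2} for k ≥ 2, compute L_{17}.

Iterating the recurrence up to L_{13} = 521 and L_{12} = 322:
L_{14} = L_{13} + L_{12} = 521 + 322 = 843
L_{15} = L_{14} + L_{13} = 843 + 521 = 1364
L_{16} = L_{15} + L_{14} = 1364 + 843 = 2207
L_{17} = L_{16} + L_{15} = 2207 + 1364 = 3571

3571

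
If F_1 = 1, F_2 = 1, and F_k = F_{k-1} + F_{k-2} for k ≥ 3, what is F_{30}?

Iterating the recurrence up to F_{26} = 121393 and F_{25} = 75025:
F_{27} = F_{26} + F_{25} = 121393 + 75025 = 196418
F_{28} = F_{27} + F_{26} = 196418 + 121393 = 317811
F_{29} = F_{28} + F_{27} = 317811 + 196418 = 514229
F_{30} = F_{29} + F_{28} = 514229 + 317811 = 832040

832040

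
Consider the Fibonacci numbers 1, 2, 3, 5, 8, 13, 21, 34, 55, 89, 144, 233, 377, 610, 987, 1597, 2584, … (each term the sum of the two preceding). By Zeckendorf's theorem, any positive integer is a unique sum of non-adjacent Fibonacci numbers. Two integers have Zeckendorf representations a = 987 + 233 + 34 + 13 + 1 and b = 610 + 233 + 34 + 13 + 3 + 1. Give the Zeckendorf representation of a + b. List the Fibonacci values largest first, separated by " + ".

1597 + 377 + 144 + 34 + 8 + 2

The two numbers are 1268 and 894, so their sum is 2162.
2162: greatest Fibonacci not exceeding it is 1597, leaving 565
565: greatest Fibonacci not exceeding it is 377, leaving 188
188: greatest Fibonacci not exceeding it is 144, leaving 44
44: greatest Fibonacci not exceeding it is 34, leaving 10
10: greatest Fibonacci not exceeding it is 8, leaving 2
2: greatest Fibonacci not exceeding it is 2, leaving 0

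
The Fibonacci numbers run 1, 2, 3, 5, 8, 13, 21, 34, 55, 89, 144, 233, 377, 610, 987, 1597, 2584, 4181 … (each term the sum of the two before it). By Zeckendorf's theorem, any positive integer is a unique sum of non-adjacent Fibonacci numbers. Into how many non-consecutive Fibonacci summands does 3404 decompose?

Repeatedly subtract the largest Fibonacci number that fits:
largest Fibonacci ≤ 3404 is 2584; 3404 − 2584 = 820
largest Fibonacci ≤ 820 is 610; 820 − 610 = 210
largest Fibonacci ≤ 210 is 144; 210 − 144 = 66
largest Fibonacci ≤ 66 is 55; 66 − 55 = 11
largest Fibonacci ≤ 11 is 8; 11 − 8 = 3
largest Fibonacci ≤ 3 is 3; 3 − 3 = 0
3404 = 2584 + 610 + 144 + 55 + 8 + 3, which has 6 terms.

6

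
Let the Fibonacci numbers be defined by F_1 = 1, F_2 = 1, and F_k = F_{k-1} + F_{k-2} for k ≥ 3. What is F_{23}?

28657

Iterating the recurrence up to F_{17} = 1597 and F_{16} = 987:
F_{18} = F_{17} + F_{16} = 1597 + 987 = 2584
F_{19} = F_{18} + F_{17} = 2584 + 1597 = 4181
F_{20} = F_{19} + F_{18} = 4181 + 2584 = 6765
F_{21} = F_{20} + F_{19} = 6765 + 4181 = 10946
F_{22} = F_{21} + F_{20} = 10946 + 6765 = 17711
F_{23} = F_{22} + F_{21} = 17711 + 10946 = 28657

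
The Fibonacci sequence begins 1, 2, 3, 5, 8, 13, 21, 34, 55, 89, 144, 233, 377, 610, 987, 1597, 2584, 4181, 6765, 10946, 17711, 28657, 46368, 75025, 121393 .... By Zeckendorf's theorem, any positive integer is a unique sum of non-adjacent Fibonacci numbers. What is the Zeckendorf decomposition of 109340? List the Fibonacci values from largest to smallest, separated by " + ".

75025 + 28657 + 4181 + 987 + 377 + 89 + 21 + 3

Repeatedly subtract the largest Fibonacci number that fits:
109340: greatest Fibonacci not exceeding it is 75025, leaving 34315
34315: greatest Fibonacci not exceeding it is 28657, leaving 5658
5658: greatest Fibonacci not exceeding it is 4181, leaving 1477
1477: greatest Fibonacci not exceeding it is 987, leaving 490
490: greatest Fibonacci not exceeding it is 377, leaving 113
113: greatest Fibonacci not exceeding it is 89, leaving 24
24: greatest Fibonacci not exceeding it is 21, leaving 3
3: greatest Fibonacci not exceeding it is 3, leaving 0
So 109340 = 75025 + 28657 + 4181 + 987 + 377 + 89 + 21 + 3, with no two terms consecutive in the sequence.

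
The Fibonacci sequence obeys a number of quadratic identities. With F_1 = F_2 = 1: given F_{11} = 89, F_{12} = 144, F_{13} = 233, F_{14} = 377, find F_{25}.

75025

By the addition formula F_{m+n} = F_m F_{n+1} + F_{m−1} F_n with m=14, n=11: F_{25} = 377·144 + 233·89 = 54288 + 20737 = 75025.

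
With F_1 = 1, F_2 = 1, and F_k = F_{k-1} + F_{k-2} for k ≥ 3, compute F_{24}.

Iterating the recurrence up to F_{20} = 6765 and F_{19} = 4181:
F_{21} = F_{20} + F_{19} = 6765 + 4181 = 10946
F_{22} = F_{21} + F_{20} = 10946 + 6765 = 17711
F_{23} = F_{22} + F_{21} = 17711 + 10946 = 28657
F_{24} = F_{23} + F_{22} = 28657 + 17711 = 46368

46368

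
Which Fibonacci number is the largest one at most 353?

233 ≤ 353 < 377, so the largest Fibonacci number not exceeding 353 is 233.

233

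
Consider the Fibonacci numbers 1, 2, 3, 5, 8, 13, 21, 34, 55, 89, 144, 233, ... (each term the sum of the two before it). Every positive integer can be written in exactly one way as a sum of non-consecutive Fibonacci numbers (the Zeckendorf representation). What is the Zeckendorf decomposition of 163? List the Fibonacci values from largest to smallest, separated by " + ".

144 + 13 + 5 + 1

Greedy algorithm:
163: greatest Fibonacci not exceeding it is 144, leaving 19
19: greatest Fibonacci not exceeding it is 13, leaving 6
6: greatest Fibonacci not exceeding it is 5, leaving 1
1: greatest Fibonacci not exceeding it is 1, leaving 0
So 163 = 144 + 13 + 5 + 1, with no two terms consecutive in the sequence.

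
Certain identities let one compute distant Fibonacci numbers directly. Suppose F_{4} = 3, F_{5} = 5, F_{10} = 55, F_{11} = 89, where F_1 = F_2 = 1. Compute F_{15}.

By the addition formula F_{m+n} = F_m F_{n+1} + F_{m−1} F_n with m=5, n=10: F_{15} = 5·89 + 3·55 = 445 + 165 = 610.

610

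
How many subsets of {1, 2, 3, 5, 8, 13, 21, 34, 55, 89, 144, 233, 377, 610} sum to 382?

10

382 = 377+5 = 377+3+2 = 233+144+5 = … (7 more), for 10 in all.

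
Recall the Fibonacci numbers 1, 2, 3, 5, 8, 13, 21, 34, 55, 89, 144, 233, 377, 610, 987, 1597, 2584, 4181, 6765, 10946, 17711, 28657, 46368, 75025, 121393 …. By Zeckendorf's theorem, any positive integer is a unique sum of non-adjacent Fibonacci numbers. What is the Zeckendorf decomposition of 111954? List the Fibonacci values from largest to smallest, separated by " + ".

75025 + 28657 + 6765 + 987 + 377 + 89 + 34 + 13 + 5 + 2

Repeatedly subtract the largest Fibonacci number that fits:
largest Fibonacci ≤ 111954 is 75025; 111954 − 75025 = 36929
largest Fibonacci ≤ 36929 is 28657; 36929 − 28657 = 8272
largest Fibonacci ≤ 8272 is 6765; 8272 − 6765 = 1507
largest Fibonacci ≤ 1507 is 987; 1507 − 987 = 520
largest Fibonacci ≤ 520 is 377; 520 − 377 = 143
largest Fibonacci ≤ 143 is 89; 143 − 89 = 54
largest Fibonacci ≤ 54 is 34; 54 − 34 = 20
largest Fibonacci ≤ 20 is 13; 20 − 13 = 7
largest Fibonacci ≤ 7 is 5; 7 − 5 = 2
largest Fibonacci ≤ 2 is 2; 2 − 2 = 0
So 111954 = 75025 + 28657 + 6765 + 987 + 377 + 89 + 34 + 13 + 5 + 2, with no two terms consecutive in the sequence.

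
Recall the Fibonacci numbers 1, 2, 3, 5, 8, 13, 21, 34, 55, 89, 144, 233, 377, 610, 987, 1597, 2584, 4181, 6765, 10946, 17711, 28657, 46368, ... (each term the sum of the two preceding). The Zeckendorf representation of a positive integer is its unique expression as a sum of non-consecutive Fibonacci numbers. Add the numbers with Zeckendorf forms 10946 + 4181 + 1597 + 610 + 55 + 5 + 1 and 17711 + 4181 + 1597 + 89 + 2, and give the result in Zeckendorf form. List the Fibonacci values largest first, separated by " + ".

The two numbers are 17395 and 23580, so their sum is 40975.
Greedily peel off the largest Fibonacci term at each step:
take 28657 (≤ 40975); 40975 − 28657 = 12318
take 10946 (≤ 12318); 12318 − 10946 = 1372
take 987 (≤ 1372); 1372 − 987 = 385
take 377 (≤ 385); 385 − 377 = 8
take 8 (≤ 8); 8 − 8 = 0

28657 + 10946 + 987 + 377 + 8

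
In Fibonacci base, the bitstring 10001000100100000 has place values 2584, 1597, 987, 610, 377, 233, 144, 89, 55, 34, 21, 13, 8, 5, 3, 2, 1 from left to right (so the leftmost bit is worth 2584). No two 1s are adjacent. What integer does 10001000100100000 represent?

3029

Summing the place values of the 1 bits: 2584 + 377 + 55 + 13 = 3029.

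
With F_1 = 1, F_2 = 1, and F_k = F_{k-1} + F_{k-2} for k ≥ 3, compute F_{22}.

17711

Iterating the recurrence up to F_{17} = 1597 and F_{16} = 987:
F_{18} = F_{17} + F_{16} = 1597 + 987 = 2584
F_{19} = F_{18} + F_{17} = 2584 + 1597 = 4181
F_{20} = F_{19} + F_{18} = 4181 + 2584 = 6765
F_{21} = F_{20} + F_{19} = 6765 + 4181 = 10946
F_{22} = F_{21} + F_{20} = 10946 + 6765 = 17711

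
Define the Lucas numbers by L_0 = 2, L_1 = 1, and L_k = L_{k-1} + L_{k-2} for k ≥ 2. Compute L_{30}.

1860498

Iterating the recurrence up to L_{24} = 103682 and L_{23} = 64079:
L_{25} = L_{24} + L_{23} = 103682 + 64079 = 167761
L_{26} = L_{25} + L_{24} = 167761 + 103682 = 271443
L_{27} = L_{26} + L_{25} = 271443 + 167761 = 439204
L_{28} = L_{27} + L_{26} = 439204 + 271443 = 710647
L_{29} = L_{28} + L_{27} = 710647 + 439204 = 1149851
L_{30} = L_{29} + L_{28} = 1149851 + 710647 = 1860498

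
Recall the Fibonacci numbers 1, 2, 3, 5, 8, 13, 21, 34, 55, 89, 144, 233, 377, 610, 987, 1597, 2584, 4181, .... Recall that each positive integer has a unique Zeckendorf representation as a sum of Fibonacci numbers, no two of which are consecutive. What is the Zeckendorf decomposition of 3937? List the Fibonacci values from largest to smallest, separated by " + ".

2584 + 987 + 233 + 89 + 34 + 8 + 2

take 2584 (≤ 3937); 3937 − 2584 = 1353
take 987 (≤ 1353); 1353 − 987 = 366
take 233 (≤ 366); 366 − 233 = 133
take 89 (≤ 133); 133 − 89 = 44
take 34 (≤ 44); 44 − 34 = 10
take 8 (≤ 10); 10 − 8 = 2
take 2 (≤ 2); 2 − 2 = 0
So 3937 = 2584 + 987 + 233 + 89 + 34 + 8 + 2, with no two terms consecutive in the sequence.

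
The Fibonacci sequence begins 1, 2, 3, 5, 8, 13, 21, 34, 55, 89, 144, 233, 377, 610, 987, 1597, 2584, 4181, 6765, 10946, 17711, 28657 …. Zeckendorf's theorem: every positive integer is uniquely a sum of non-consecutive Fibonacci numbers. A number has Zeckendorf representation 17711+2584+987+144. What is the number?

21426

17711+2584+987+144 = 21426.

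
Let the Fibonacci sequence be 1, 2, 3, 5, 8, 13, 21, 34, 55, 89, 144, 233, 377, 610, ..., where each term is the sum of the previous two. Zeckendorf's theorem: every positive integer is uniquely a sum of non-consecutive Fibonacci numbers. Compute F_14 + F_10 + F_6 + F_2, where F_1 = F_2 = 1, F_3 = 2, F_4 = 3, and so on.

441

F_14 + F_10 + F_6 + F_2 = 377 + 55 + 8 + 1 = 441.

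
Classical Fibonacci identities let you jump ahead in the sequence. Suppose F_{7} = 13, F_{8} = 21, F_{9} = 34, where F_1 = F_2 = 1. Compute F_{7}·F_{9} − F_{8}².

1

13·34 − 21² = 442 − 441 = 1. (Cassini's identity: F_{k−1}F_{k+1} − F_k² = (−1)^k.)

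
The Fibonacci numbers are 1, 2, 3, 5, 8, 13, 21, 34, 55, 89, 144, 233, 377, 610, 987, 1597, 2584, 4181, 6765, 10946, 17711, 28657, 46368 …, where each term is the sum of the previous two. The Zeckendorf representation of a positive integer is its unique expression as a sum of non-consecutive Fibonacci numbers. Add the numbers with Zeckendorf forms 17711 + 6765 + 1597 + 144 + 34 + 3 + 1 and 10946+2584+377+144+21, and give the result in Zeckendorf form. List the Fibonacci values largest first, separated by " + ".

The two numbers are 26255 and 14072, so their sum is 40327.
40327 − 28657 = 11670
11670 − 10946 = 724
724 − 610 = 114
114 − 89 = 25
25 − 21 = 4
4 − 3 = 1
1 − 1 = 0

28657 + 10946 + 610 + 89 + 21 + 3 + 1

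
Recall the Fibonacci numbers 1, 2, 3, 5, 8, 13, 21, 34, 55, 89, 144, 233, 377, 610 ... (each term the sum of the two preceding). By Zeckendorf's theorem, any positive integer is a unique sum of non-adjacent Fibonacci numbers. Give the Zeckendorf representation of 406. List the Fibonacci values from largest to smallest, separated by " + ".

largest Fibonacci ≤ 406 is 377; 406 − 377 = 29
largest Fibonacci ≤ 29 is 21; 29 − 21 = 8
largest Fibonacci ≤ 8 is 8; 8 − 8 = 0
So 406 = 377 + 21 + 8, with no two terms consecutive in the sequence.

377 + 21 + 8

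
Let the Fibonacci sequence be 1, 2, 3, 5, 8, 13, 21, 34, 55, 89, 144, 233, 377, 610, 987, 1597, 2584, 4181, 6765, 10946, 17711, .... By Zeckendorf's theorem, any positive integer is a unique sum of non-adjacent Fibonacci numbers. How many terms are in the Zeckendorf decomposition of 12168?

Greedily peel off the largest Fibonacci term at each step:
10946 ≤ 12168 < 17711, so take 10946; remainder 1222
987 ≤ 1222 < 1597, so take 987; remainder 235
233 ≤ 235 < 377, so take 233; remainder 2
2 ≤ 2 < 3, so take 2; remainder 0
12168 = 10946 + 987 + 233 + 2, which has 4 terms.

4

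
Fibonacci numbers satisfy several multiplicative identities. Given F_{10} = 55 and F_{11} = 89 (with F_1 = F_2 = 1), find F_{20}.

6765

By the doubling identity F_{2k} = F_k(2F_{k+1} − F_k): F_{20} = 55·(2·89 − 55) = 55·123 = 6765.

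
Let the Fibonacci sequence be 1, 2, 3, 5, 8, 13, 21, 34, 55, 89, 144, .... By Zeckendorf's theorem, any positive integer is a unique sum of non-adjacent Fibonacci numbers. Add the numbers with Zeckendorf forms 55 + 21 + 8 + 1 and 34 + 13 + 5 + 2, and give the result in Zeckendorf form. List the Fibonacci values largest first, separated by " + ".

89 + 34 + 13 + 3

The two numbers are 85 and 54, so their sum is 139.
Repeatedly subtract the largest Fibonacci number that fits:
take 89 (≤ 139); 139 − 89 = 50
take 34 (≤ 50); 50 − 34 = 16
take 13 (≤ 16); 16 − 13 = 3
take 3 (≤ 3); 3 − 3 = 0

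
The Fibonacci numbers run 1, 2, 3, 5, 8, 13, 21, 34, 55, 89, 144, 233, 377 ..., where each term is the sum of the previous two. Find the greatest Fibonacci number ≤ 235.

233 ≤ 235 < 377, so the largest Fibonacci number not exceeding 235 is 233.

233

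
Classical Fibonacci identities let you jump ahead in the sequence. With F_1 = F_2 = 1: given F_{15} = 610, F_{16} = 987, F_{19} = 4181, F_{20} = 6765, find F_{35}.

By the addition formula F_{m+n} = F_m F_{n+1} + F_{m−1} F_n with m=16, n=19: F_{35} = 987·6765 + 610·4181 = 6677055 + 2550410 = 9227465.

9227465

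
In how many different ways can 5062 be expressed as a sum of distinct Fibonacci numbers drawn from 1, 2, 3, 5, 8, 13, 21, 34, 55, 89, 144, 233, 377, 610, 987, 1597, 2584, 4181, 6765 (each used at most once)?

31

Each representation comes from the Zeckendorf form by replacing some F_k with F_{k−1} + F_{k−2} where possible.
5062 = 4181+610+233+34+3+1 = 4181+610+233+21+13+3+1 = 4181+610+144+89+34+3+1 = 4181+610+233+21+8+5+3+1 = … (27 more), for 31 in all.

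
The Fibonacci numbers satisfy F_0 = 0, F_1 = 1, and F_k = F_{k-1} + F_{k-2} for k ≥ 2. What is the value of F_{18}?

Iterating the recurrence up to F_{10} = 55 and F_{9} = 34:
F_{11} = F_{10} + F_{9} = 55 + 34 = 89
F_{12} = F_{11} + F_{10} = 89 + 55 = 144
F_{13} = F_{12} + F_{11} = 144 + 89 = 233
F_{14} = F_{13} + F_{12} = 233 + 144 = 377
F_{15} = F_{14} + F_{13} = 377 + 233 = 610
F_{16} = F_{15} + F_{14} = 610 + 377 = 987
F_{17} = F_{16} + F_{15} = 987 + 610 = 1597
F_{18} = F_{17} + F_{16} = 1597 + 987 = 2584

2584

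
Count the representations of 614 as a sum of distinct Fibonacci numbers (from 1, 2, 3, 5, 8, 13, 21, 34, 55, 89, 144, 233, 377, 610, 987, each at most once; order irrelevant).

6

614 = 610+3+1 = 377+233+3+1 = 377+144+89+3+1 = 377+144+55+34+3+1 = … (2 more), for 6 in all.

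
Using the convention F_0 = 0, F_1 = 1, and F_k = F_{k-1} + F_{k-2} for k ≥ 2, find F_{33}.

3524578

Iterating the recurrence up to F_{26} = 121393 and F_{25} = 75025:
F_{27} = F_{26} + F_{25} = 121393 + 75025 = 196418
F_{28} = F_{27} + F_{26} = 196418 + 121393 = 317811
F_{29} = F_{28} + F_{27} = 317811 + 196418 = 514229
F_{30} = F_{29} + F_{28} = 514229 + 317811 = 832040
F_{31} = F_{30} + F_{29} = 832040 + 514229 = 1346269
F_{32} = F_{31} + F_{30} = 1346269 + 832040 = 2178309
F_{33} = F_{32} + F_{31} = 2178309 + 1346269 = 3524578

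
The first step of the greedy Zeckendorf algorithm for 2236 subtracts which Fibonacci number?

1597 ≤ 2236 < 2584, so the largest Fibonacci number not exceeding 2236 is 1597.

1597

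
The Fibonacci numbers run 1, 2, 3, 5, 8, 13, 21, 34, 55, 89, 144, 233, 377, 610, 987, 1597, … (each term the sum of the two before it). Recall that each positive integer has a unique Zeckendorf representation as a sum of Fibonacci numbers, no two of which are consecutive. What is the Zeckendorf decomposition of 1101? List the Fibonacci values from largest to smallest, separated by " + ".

Repeatedly subtract the largest Fibonacci number that fits:
1101 − 987 = 114
114 − 89 = 25
25 − 21 = 4
4 − 3 = 1
1 − 1 = 0
So 1101 = 987 + 89 + 21 + 3 + 1, with no two terms consecutive in the sequence.

987 + 89 + 21 + 3 + 1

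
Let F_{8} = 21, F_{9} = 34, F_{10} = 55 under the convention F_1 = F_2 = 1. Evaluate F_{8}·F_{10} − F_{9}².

21·55 − 34² = 1155 − 1156 = -1. (Cassini's identity: F_{k−1}F_{k+1} − F_k² = (−1)^k.)

-1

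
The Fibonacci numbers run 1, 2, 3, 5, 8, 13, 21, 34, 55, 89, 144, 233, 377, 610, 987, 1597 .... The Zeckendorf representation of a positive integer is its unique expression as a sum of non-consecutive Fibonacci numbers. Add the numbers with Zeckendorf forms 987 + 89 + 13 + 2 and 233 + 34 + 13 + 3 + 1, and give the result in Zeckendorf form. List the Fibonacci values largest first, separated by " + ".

987 + 377 + 8 + 3

The two numbers are 1091 and 284, so their sum is 1375.
Greedy algorithm:
subtract 987 from 1375: 388 remains
subtract 377 from 388: 11 remains
subtract 8 from 11: 3 remains
subtract 3 from 3: 0 remains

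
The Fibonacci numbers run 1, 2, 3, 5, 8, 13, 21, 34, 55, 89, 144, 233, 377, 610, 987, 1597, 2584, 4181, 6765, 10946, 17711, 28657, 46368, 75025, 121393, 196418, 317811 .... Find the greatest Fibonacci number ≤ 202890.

196418

196418 ≤ 202890 < 317811, so the largest Fibonacci number not exceeding 202890 is 196418.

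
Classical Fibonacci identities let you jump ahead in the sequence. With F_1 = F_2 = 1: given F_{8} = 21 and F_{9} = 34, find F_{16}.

987

By the doubling identity F_{2k} = F_k(2F_{k+1} − F_k): F_{16} = 21·(2·34 − 21) = 21·47 = 987.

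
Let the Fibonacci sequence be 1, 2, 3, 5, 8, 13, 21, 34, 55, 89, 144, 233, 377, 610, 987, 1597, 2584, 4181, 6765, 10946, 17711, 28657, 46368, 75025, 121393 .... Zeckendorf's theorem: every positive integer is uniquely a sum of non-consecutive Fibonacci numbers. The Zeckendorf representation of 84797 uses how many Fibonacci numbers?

largest Fibonacci ≤ 84797 is 75025; 84797 − 75025 = 9772
largest Fibonacci ≤ 9772 is 6765; 9772 − 6765 = 3007
largest Fibonacci ≤ 3007 is 2584; 3007 − 2584 = 423
largest Fibonacci ≤ 423 is 377; 423 − 377 = 46
largest Fibonacci ≤ 46 is 34; 46 − 34 = 12
largest Fibonacci ≤ 12 is 8; 12 − 8 = 4
largest Fibonacci ≤ 4 is 3; 4 − 3 = 1
largest Fibonacci ≤ 1 is 1; 1 − 1 = 0
84797 = 75025 + 6765 + 2584 + 377 + 34 + 8 + 3 + 1, which has 8 terms.

8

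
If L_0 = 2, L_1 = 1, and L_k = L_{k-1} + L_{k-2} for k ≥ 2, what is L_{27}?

Iterating the recurrence up to L_{23} = 64079 and L_{22} = 39603:
L_{24} = L_{23} + L_{22} = 64079 + 39603 = 103682
L_{25} = L_{24} + L_{23} = 103682 + 64079 = 167761
L_{26} = L_{25} + L_{24} = 167761 + 103682 = 271443
L_{27} = L_{26} + L_{25} = 271443 + 167761 = 439204

439204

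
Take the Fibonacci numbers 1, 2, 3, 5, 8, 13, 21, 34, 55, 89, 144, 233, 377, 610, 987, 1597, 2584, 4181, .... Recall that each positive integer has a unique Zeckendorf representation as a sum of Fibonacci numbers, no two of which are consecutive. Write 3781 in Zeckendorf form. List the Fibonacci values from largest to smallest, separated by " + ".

Greedy algorithm:
subtract 2584 from 3781: 1197 remains
subtract 987 from 1197: 210 remains
subtract 144 from 210: 66 remains
subtract 55 from 66: 11 remains
subtract 8 from 11: 3 remains
subtract 3 from 3: 0 remains
So 3781 = 2584 + 987 + 144 + 55 + 8 + 3, with no two terms consecutive in the sequence.

2584 + 987 + 144 + 55 + 8 + 3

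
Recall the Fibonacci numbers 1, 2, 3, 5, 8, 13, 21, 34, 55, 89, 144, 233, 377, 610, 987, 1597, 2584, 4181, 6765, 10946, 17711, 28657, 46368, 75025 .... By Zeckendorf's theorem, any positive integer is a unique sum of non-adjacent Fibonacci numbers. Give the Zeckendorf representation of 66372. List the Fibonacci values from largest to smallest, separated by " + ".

46368 + 17711 + 1597 + 610 + 55 + 21 + 8 + 2

66372 − 46368 = 20004
20004 − 17711 = 2293
2293 − 1597 = 696
696 − 610 = 86
86 − 55 = 31
31 − 21 = 10
10 − 8 = 2
2 − 2 = 0
So 66372 = 46368 + 17711 + 1597 + 610 + 55 + 21 + 8 + 2, with no two terms consecutive in the sequence.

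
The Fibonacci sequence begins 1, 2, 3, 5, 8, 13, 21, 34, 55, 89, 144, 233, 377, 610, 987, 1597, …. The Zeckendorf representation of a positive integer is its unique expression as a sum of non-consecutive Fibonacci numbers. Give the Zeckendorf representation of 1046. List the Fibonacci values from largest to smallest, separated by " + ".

Greedily peel off the largest Fibonacci term at each step:
1046 − 987 = 59
59 − 55 = 4
4 − 3 = 1
1 − 1 = 0
So 1046 = 987 + 55 + 3 + 1, with no two terms consecutive in the sequence.

987 + 55 + 3 + 1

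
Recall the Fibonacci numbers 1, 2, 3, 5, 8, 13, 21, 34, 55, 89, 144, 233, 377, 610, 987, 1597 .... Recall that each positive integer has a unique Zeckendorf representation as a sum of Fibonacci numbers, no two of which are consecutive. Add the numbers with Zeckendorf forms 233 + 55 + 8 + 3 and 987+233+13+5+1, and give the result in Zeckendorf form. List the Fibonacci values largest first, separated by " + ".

987 + 377 + 144 + 21 + 8 + 1

The two numbers are 299 and 1239, so their sum is 1538.
987 ≤ 1538 < 1597, so take 987; remainder 551
377 ≤ 551 < 610, so take 377; remainder 174
144 ≤ 174 < 233, so take 144; remainder 30
21 ≤ 30 < 34, so take 21; remainder 9
8 ≤ 9 < 13, so take 8; remainder 1
1 ≤ 1 < 2, so take 1; remainder 0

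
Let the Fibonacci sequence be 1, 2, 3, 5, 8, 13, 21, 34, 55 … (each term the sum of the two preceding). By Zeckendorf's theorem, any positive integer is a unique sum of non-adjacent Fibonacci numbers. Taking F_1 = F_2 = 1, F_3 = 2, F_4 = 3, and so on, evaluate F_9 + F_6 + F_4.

45

F_9 + F_6 + F_4 = 34 + 8 + 3 = 45.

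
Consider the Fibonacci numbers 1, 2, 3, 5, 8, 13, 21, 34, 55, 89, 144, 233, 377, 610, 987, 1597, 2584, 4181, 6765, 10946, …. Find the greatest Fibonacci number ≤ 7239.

6765

6765 ≤ 7239 < 10946, so the largest Fibonacci number not exceeding 7239 is 6765.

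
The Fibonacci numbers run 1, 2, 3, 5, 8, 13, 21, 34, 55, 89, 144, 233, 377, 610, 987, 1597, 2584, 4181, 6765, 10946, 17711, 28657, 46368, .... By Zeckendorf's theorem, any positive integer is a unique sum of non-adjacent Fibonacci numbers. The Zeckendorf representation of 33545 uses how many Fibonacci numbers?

5

take 28657 (≤ 33545); 33545 − 28657 = 4888
take 4181 (≤ 4888); 4888 − 4181 = 707
take 610 (≤ 707); 707 − 610 = 97
take 89 (≤ 97); 97 − 89 = 8
take 8 (≤ 8); 8 − 8 = 0
33545 = 28657 + 4181 + 610 + 89 + 8, which has 5 terms.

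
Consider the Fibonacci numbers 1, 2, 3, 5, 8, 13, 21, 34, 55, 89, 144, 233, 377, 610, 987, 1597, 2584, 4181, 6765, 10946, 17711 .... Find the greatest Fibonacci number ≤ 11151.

10946 ≤ 11151 < 17711, so the largest Fibonacci number not exceeding 11151 is 10946.

10946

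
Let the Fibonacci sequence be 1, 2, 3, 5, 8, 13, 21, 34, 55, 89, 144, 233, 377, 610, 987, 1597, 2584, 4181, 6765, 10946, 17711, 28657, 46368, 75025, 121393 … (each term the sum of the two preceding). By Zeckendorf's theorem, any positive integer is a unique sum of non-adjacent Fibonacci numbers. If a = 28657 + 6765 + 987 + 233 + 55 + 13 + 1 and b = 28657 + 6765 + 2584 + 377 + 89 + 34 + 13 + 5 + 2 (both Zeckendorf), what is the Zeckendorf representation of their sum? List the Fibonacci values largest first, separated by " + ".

The two numbers are 36711 and 38526, so their sum is 75237.
Repeatedly subtract the largest Fibonacci number that fits:
take 75025 (≤ 75237); 75237 − 75025 = 212
take 144 (≤ 212); 212 − 144 = 68
take 55 (≤ 68); 68 − 55 = 13
take 13 (≤ 13); 13 − 13 = 0

75025 + 144 + 55 + 13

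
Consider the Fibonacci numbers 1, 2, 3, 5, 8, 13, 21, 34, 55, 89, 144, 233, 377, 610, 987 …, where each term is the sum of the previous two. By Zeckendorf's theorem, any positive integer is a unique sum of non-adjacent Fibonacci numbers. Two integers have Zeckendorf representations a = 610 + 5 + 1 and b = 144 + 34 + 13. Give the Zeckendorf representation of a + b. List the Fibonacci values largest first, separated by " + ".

The two numbers are 616 and 191, so their sum is 807.
Greedy algorithm:
largest Fibonacci ≤ 807 is 610; 807 − 610 = 197
largest Fibonacci ≤ 197 is 144; 197 − 144 = 53
largest Fibonacci ≤ 53 is 34; 53 − 34 = 19
largest Fibonacci ≤ 19 is 13; 19 − 13 = 6
largest Fibonacci ≤ 6 is 5; 6 − 5 = 1
largest Fibonacci ≤ 1 is 1; 1 − 1 = 0

610 + 144 + 34 + 13 + 5 + 1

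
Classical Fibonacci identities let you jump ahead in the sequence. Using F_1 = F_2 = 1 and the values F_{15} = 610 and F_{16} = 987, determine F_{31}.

By F_{2k+1} = F_k² + F_{k+1}²: F_{31} = 610² + 987² = 372100 + 974169 = 1346269.

1346269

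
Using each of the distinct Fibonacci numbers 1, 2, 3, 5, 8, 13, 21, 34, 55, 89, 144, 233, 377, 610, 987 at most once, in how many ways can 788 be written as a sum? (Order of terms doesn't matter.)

16

Each representation comes from the Zeckendorf form by replacing some F_k with F_{k−1} + F_{k−2} where possible.
788 = 610+144+34 = 610+144+21+13 = 610+89+55+34 = 377+233+144+34 = … (12 more), for 16 in all.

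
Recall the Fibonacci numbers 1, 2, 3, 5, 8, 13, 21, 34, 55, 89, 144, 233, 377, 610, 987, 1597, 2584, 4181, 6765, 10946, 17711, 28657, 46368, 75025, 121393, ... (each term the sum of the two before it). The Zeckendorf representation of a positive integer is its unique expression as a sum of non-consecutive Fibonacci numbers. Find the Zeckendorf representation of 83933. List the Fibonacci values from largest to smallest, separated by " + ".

75025 + 6765 + 1597 + 377 + 144 + 21 + 3 + 1

Greedy algorithm:
83933: greatest Fibonacci not exceeding it is 75025, leaving 8908
8908: greatest Fibonacci not exceeding it is 6765, leaving 2143
2143: greatest Fibonacci not exceeding it is 1597, leaving 546
546: greatest Fibonacci not exceeding it is 377, leaving 169
169: greatest Fibonacci not exceeding it is 144, leaving 25
25: greatest Fibonacci not exceeding it is 21, leaving 4
4: greatest Fibonacci not exceeding it is 3, leaving 1
1: greatest Fibonacci not exceeding it is 1, leaving 0
So 83933 = 75025 + 6765 + 1597 + 377 + 144 + 21 + 3 + 1, with no two terms consecutive in the sequence.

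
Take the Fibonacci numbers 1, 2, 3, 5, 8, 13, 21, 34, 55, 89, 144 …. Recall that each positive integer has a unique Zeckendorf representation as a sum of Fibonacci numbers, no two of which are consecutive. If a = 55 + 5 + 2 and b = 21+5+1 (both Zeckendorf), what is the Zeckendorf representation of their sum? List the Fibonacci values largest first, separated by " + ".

89

The two numbers are 62 and 27, so their sum is 89.
take 89 (≤ 89); 89 − 89 = 0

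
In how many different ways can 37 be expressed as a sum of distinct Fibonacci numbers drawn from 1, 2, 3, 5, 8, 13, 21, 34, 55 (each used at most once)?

6

Starting from the Zeckendorf form and repeatedly splitting a term F_k into F_{k−1} + F_{k−2} (when neither is already used) reaches every representation.
37 = 34+3 = 34+2+1 = 21+13+3 = 21+13+2+1 = … (2 more), for 6 in all.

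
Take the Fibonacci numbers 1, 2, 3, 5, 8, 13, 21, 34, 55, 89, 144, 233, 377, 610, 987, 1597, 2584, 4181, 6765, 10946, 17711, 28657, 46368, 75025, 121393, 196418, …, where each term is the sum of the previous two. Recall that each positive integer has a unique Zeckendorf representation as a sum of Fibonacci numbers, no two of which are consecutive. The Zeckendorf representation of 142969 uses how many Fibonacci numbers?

8

largest Fibonacci ≤ 142969 is 121393; 142969 − 121393 = 21576
largest Fibonacci ≤ 21576 is 17711; 21576 − 17711 = 3865
largest Fibonacci ≤ 3865 is 2584; 3865 − 2584 = 1281
largest Fibonacci ≤ 1281 is 987; 1281 − 987 = 294
largest Fibonacci ≤ 294 is 233; 294 − 233 = 61
largest Fibonacci ≤ 61 is 55; 61 − 55 = 6
largest Fibonacci ≤ 6 is 5; 6 − 5 = 1
largest Fibonacci ≤ 1 is 1; 1 − 1 = 0
142969 = 121393 + 17711 + 2584 + 987 + 233 + 55 + 5 + 1, which has 8 terms.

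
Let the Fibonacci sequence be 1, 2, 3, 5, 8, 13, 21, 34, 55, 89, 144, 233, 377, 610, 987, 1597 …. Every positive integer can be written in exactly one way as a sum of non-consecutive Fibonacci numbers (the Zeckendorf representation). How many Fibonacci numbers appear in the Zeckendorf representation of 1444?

take 987 (≤ 1444); 1444 − 987 = 457
take 377 (≤ 457); 457 − 377 = 80
take 55 (≤ 80); 80 − 55 = 25
take 21 (≤ 25); 25 − 21 = 4
take 3 (≤ 4); 4 − 3 = 1
take 1 (≤ 1); 1 − 1 = 0
1444 = 987 + 377 + 55 + 21 + 3 + 1, which has 6 terms.

6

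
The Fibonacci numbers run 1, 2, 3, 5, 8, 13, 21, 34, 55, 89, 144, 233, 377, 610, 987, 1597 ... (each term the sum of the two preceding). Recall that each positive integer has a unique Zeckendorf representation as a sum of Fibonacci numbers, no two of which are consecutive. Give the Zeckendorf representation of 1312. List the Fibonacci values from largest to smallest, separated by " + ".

987 + 233 + 89 + 3

Greedy algorithm:
take 987 (≤ 1312); 1312 − 987 = 325
take 233 (≤ 325); 325 − 233 = 92
take 89 (≤ 92); 92 − 89 = 3
take 3 (≤ 3); 3 − 3 = 0
So 1312 = 987 + 233 + 89 + 3, with no two terms consecutive in the sequence.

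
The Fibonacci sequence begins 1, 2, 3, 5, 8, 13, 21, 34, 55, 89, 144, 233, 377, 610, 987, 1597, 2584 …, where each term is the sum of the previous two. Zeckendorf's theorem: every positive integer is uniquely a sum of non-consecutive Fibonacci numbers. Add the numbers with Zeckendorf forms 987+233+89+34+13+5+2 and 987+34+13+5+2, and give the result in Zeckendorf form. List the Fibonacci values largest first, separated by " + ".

The two numbers are 1363 and 1041, so their sum is 2404.
2404: greatest Fibonacci not exceeding it is 1597, leaving 807
807: greatest Fibonacci not exceeding it is 610, leaving 197
197: greatest Fibonacci not exceeding it is 144, leaving 53
53: greatest Fibonacci not exceeding it is 34, leaving 19
19: greatest Fibonacci not exceeding it is 13, leaving 6
6: greatest Fibonacci not exceeding it is 5, leaving 1
1: greatest Fibonacci not exceeding it is 1, leaving 0

1597 + 610 + 144 + 34 + 13 + 5 + 1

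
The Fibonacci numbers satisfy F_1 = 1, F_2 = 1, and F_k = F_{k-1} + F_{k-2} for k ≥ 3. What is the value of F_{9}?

Iterating the recurrence up to F_{2} = 1 and F_{1} = 1:
F_{3} = F_{2} + F_{1} = 1 + 1 = 2
F_{4} = F_{3} + F_{2} = 2 + 1 = 3
F_{5} = F_{4} + F_{3} = 3 + 2 = 5
F_{6} = F_{5} + F_{4} = 5 + 3 = 8
F_{7} = F_{6} + F_{5} = 8 + 5 = 13
F_{8} = F_{7} + F_{6} = 13 + 8 = 21
F_{9} = F_{8} + F_{7} = 21 + 13 = 34

34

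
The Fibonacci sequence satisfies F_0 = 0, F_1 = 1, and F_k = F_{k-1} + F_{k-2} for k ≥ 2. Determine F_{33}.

Iterating the recurrence up to F_{27} = 196418 and F_{26} = 121393:
F_{28} = F_{27} + F_{26} = 196418 + 121393 = 317811
F_{29} = F_{28} + F_{27} = 317811 + 196418 = 514229
F_{30} = F_{29} + F_{28} = 514229 + 317811 = 832040
F_{31} = F_{30} + F_{29} = 832040 + 514229 = 1346269
F_{32} = F_{31} + F_{30} = 1346269 + 832040 = 2178309
F_{33} = F_{32} + F_{31} = 2178309 + 1346269 = 3524578

3524578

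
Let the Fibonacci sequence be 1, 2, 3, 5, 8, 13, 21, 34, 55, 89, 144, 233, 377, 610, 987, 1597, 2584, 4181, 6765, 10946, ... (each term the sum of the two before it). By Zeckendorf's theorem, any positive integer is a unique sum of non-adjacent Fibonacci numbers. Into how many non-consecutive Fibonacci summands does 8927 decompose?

7

Greedy algorithm:
6765 ≤ 8927 < 10946, so take 6765; remainder 2162
1597 ≤ 2162 < 2584, so take 1597; remainder 565
377 ≤ 565 < 610, so take 377; remainder 188
144 ≤ 188 < 233, so take 144; remainder 44
34 ≤ 44 < 55, so take 34; remainder 10
8 ≤ 10 < 13, so take 8; remainder 2
2 ≤ 2 < 3, so take 2; remainder 0
8927 = 6765 + 1597 + 377 + 144 + 34 + 8 + 2, which has 7 terms.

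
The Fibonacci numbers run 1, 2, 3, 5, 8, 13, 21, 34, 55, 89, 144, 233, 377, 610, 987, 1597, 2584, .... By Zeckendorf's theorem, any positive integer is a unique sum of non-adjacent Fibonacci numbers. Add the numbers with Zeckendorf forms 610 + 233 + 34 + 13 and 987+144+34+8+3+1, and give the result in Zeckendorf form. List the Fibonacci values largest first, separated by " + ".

1597 + 377 + 89 + 3 + 1

The two numbers are 890 and 1177, so their sum is 2067.
take 1597 (≤ 2067); 2067 − 1597 = 470
take 377 (≤ 470); 470 − 377 = 93
take 89 (≤ 93); 93 − 89 = 4
take 3 (≤ 4); 4 − 3 = 1
take 1 (≤ 1); 1 − 1 = 0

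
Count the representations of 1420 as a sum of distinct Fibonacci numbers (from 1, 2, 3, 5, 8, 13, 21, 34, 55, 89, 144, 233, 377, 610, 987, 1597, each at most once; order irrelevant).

1420 = 987+377+55+1 = 987+377+34+21+1 = 987+233+144+55+1 = … (15 more), for 18 in all.

18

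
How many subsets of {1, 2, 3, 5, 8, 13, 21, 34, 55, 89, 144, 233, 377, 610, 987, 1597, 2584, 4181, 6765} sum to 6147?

Each representation comes from the Zeckendorf form by replacing some F_k with F_{k−1} + F_{k−2} where possible.
6147 = 4181+1597+233+89+34+13 = 4181+1597+233+89+34+8+5 = 4181+987+610+233+89+34+13 = 4181+1597+233+89+34+8+3+2 = 4181+1597+233+89+21+13+8+5 = … (26 more), for 31 in all.

31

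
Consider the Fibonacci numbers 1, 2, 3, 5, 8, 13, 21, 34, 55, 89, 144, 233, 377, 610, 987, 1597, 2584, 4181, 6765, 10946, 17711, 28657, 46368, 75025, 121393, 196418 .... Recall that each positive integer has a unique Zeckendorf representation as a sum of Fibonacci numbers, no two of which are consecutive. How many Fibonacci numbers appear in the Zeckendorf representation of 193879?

8

largest Fibonacci ≤ 193879 is 121393; 193879 − 121393 = 72486
largest Fibonacci ≤ 72486 is 46368; 72486 − 46368 = 26118
largest Fibonacci ≤ 26118 is 17711; 26118 − 17711 = 8407
largest Fibonacci ≤ 8407 is 6765; 8407 − 6765 = 1642
largest Fibonacci ≤ 1642 is 1597; 1642 − 1597 = 45
largest Fibonacci ≤ 45 is 34; 45 − 34 = 11
largest Fibonacci ≤ 11 is 8; 11 − 8 = 3
largest Fibonacci ≤ 3 is 3; 3 − 3 = 0
193879 = 121393 + 46368 + 17711 + 6765 + 1597 + 34 + 8 + 3, which has 8 terms.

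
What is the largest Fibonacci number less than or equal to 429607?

317811

317811 ≤ 429607 < 514229, so the largest Fibonacci number not exceeding 429607 is 317811.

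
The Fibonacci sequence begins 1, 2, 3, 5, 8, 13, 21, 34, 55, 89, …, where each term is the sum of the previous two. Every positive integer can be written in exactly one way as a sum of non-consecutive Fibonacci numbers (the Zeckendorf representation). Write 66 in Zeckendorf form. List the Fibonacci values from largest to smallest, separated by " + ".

55 + 8 + 3

Greedily peel off the largest Fibonacci term at each step:
66 − 55 = 11
11 − 8 = 3
3 − 3 = 0
So 66 = 55 + 8 + 3, with no two terms consecutive in the sequence.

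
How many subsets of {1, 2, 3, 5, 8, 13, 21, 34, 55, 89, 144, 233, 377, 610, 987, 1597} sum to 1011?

Starting from the Zeckendorf form and repeatedly splitting a term F_k into F_{k−1} + F_{k−2} (when neither is already used) reaches every representation.
1011 = 987+21+3 = 987+21+2+1 = 987+13+8+3 = … (20 more), for 23 in all.

23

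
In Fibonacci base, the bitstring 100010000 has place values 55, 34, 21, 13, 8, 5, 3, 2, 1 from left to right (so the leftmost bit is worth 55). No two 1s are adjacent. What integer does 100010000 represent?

63

Summing the place values of the 1 bits: 55 + 8 = 63.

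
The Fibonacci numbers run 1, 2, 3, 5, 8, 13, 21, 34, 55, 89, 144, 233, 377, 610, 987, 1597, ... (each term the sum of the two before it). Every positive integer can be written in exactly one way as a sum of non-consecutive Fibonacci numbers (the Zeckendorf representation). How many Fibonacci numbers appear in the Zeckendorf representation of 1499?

Greedy algorithm:
1499: greatest Fibonacci not exceeding it is 987, leaving 512
512: greatest Fibonacci not exceeding it is 377, leaving 135
135: greatest Fibonacci not exceeding it is 89, leaving 46
46: greatest Fibonacci not exceeding it is 34, leaving 12
12: greatest Fibonacci not exceeding it is 8, leaving 4
4: greatest Fibonacci not exceeding it is 3, leaving 1
1: greatest Fibonacci not exceeding it is 1, leaving 0
1499 = 987 + 377 + 89 + 34 + 8 + 3 + 1, which has 7 terms.

7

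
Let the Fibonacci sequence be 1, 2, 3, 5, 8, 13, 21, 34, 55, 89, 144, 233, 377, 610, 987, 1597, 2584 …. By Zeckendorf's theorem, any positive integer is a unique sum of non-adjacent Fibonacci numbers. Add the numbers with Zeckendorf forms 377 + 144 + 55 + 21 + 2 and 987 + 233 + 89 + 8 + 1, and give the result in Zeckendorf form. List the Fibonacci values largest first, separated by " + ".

The two numbers are 599 and 1318, so their sum is 1917.
Greedy algorithm:
1597 ≤ 1917 < 2584, so take 1597; remainder 320
233 ≤ 320 < 377, so take 233; remainder 87
55 ≤ 87 < 89, so take 55; remainder 32
21 ≤ 32 < 34, so take 21; remainder 11
8 ≤ 11 < 13, so take 8; remainder 3
3 ≤ 3 < 5, so take 3; remainder 0

1597 + 233 + 55 + 21 + 8 + 3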